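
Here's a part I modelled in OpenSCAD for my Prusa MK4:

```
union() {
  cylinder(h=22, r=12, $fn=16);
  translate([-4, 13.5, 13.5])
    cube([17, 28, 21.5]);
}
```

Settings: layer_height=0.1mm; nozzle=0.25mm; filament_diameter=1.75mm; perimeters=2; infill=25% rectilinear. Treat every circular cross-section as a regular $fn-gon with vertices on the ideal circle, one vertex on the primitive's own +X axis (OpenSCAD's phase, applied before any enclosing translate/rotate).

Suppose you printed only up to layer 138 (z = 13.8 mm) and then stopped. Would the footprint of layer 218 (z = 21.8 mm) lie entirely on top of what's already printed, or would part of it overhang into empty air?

Compare the two slices. At z = 13.8: the cylinder: section is a regular 16-gon, circumradius r=12 (area = (16/2)·12.000²·sin(360°/16) = 440.85 mm²); the cube at (-4, 13.5) (footprint 17×28) is included at this height (area 476.00 mm²); Taking the union: the 2 present regions are separate (no shared area or edge), so areas and boundary lengths simply add and each stays a separate island — area = 916.85 mm². At z = 21.8: the cylinder: section is a regular 16-gon, circumradius r=12 (area = (16/2)·12.000²·sin(360°/16) = 440.85 mm²); the cube at (-4, 13.5) (footprint 17×28) is included at this height (area 476.00 mm²); Combining (union): the 2 present regions are separate (no shared area or edge), so areas and boundary lengths simply add and each stays a separate island — area = 916.85 mm². Checking containment: the cross-section at z = 21.8 is a subset of the cross-section at z = 13.8.

entirely on top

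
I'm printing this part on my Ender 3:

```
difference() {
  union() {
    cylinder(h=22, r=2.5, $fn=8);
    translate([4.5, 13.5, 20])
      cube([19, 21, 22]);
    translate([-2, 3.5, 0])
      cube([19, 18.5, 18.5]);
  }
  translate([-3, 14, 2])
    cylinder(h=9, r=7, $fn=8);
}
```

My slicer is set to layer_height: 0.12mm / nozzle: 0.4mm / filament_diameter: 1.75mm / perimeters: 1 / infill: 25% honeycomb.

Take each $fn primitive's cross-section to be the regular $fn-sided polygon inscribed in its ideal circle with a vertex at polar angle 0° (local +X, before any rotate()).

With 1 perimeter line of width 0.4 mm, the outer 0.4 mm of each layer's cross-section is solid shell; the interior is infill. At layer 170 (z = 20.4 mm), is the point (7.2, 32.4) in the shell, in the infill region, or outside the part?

infill

At z = 20.4 mm: the r=2.5 cylinder contributes a regular 8-gon of circumradius 2.5; the 19×21 cube at (4.5, 13.5) contributes its full rectangle; the cube at (-2, 3.5) does not reach this height (z outside [0, 18.5]); Merging all regions: the 2 present regions are separate (no shared area or edge), so areas and boundary lengths simply add and each stays a separate island — 2 connected regions; the cylinder at (-3, 14) is absent (z outside [2, 11]); Taking the first minus the rest: none of the subtracted shapes is present at this height, so that combined region is unchanged — 2 connected regions. Overall, the cross-section has 2 separate islands. The nearest boundary edge runs (4.50, 34.50)→(23.50, 34.50); distance from the point to it = 2.10 mm. (Shell/infill is judged within the island containing the point — the largest one.) The point is inside the cross-section and 2.10 mm from the nearest boundary — more than the 0.4 mm shell width (1 × 0.4), so it's in the infill interior.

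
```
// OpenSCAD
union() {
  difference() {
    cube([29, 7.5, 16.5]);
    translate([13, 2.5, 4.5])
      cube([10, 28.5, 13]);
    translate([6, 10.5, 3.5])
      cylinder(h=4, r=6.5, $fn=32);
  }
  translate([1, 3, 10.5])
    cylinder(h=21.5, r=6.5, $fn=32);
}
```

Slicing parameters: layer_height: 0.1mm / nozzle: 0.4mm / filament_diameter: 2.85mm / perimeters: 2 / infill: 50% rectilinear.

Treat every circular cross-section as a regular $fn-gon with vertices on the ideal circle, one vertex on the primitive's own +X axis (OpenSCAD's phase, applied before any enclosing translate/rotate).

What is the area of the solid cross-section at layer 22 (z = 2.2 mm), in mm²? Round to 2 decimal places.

217.50 mm²

At z = 2.2 mm: the cube (footprint 29×7.5) is included at this height (area 217.50 mm²); the cube at (13, 2.5) does not reach this height (z outside [4.5, 17.5]); the cylinder at (6, 10.5) is not intersected at this z (z outside [3.5, 7.5]); Taking the first minus the rest: none of the subtracted shapes is present at this height, so the 29×7.5 cube is unchanged — area = 217.50 mm²; the cylinder at (1, 3) does not reach this height (z outside [10.5, 32]); Taking the union: only that combined region is present, so the union is just that shape — area = 217.50 mm². Overall, the cross-section is a single solid region. Net area = 217.50 mm².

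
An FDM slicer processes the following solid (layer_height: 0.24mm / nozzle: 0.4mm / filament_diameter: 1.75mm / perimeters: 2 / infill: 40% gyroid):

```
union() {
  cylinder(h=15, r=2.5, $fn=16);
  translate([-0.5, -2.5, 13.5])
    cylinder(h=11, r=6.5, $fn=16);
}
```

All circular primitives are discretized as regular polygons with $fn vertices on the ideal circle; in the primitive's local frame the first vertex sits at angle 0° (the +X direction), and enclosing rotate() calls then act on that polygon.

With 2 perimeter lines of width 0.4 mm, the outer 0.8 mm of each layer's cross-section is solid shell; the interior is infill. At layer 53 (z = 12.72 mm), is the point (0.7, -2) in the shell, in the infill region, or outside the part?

At z = 12.72 mm: the r=2.5 cylinder contributes a regular 16-gon of circumradius 2.5; the cylinder at (-0.5, -2.5) is not intersected at this z (z outside [13.5, 24.5]); Combining (union): only the r=2.5 cylinder is present, so the union is just that shape — 1 connected region. Overall, the cross-section is a single solid region. The nearest boundary edge runs (-0.00, -2.50)→(0.96, -2.31); distance from the point to it = 0.35 mm. The point is inside the cross-section, 0.35 mm from the nearest boundary — within the 0.8 mm shell band (2 × 0.4).

shell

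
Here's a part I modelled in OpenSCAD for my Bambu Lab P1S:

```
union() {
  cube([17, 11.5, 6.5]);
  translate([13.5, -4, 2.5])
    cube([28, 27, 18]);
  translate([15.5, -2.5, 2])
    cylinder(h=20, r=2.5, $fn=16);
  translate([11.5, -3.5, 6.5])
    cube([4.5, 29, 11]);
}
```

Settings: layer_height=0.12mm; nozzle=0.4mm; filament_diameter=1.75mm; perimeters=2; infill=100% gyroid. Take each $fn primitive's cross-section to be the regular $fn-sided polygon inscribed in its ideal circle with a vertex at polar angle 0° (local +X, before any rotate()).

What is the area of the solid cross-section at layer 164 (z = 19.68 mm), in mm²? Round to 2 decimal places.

759.57 mm²

At z = 19.68 mm: the cube does not reach this height (z outside [0, 6.5]); the cube at (13.5, -4) is present — its section is the full 28×27 rectangle (area 756.00 mm²); the r=2.5 cylinder at (15.5, -2.5) gives a regular 16-gon of circumradius 2.5 (constant along its height) (area = (16/2)·2.500²·sin(360°/16) = 19.13 mm²); the cube at (11.5, -3.5) is not intersected at this z (z outside [6.5, 17.5]); Merging all regions: the regions partially overlap — summed areas 775.13 mm² minus the doubly-counted overlap 15.56 mm² gives 759.57 mm² — area = 759.57 mm². Overall, the cross-section is a single solid region. Net area = 759.57 mm².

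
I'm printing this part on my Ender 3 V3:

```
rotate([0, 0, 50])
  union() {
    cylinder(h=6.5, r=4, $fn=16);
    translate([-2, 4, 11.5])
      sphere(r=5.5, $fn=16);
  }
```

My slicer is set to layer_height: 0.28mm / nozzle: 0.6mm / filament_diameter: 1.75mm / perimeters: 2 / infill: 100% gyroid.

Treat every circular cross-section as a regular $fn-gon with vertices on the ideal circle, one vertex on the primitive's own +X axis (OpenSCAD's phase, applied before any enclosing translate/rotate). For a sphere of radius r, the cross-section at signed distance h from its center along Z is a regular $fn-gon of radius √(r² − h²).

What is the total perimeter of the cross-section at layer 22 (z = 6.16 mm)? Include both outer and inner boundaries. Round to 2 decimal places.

28.29 mm

At z = 6.16 mm: the r=4 cylinder gives a regular 16-gon of circumradius 4 (constant along its height) (perimeter = 2·16·4.000·sin(180°/16) = 24.97 mm); the r=5.5 sphere at (-2, 4) contributes a regular 16-gon of circumradius √(5.5²−5.34²) = 1.317 (perimeter = 2·16·1.317·sin(180°/16) = 8.22 mm); Merging all regions: the regions partially overlap (shared area 1.19 mm²), so the edge portions inside another operand are dropped and the merged outline is re-measured after clipping — boundary = 28.29 mm; (rotated 50° about Z; rotation is an isometry so areas/perimeters/island counts are preserved). Overall, the cross-section is a single solid region. Total boundary length (outer) = 28.29 mm.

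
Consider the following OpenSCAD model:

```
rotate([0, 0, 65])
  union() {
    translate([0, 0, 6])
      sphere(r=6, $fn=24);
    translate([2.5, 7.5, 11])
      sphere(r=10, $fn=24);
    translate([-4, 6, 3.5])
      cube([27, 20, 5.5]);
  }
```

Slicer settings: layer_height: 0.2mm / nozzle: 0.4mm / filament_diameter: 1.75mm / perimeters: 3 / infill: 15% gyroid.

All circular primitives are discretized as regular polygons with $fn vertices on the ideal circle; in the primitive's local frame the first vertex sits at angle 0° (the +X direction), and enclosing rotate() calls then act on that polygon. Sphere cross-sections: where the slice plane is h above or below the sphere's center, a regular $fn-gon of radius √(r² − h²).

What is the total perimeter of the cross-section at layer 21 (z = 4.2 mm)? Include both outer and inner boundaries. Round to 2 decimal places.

112.72 mm

At z = 4.2 mm: the sphere: section is a regular 24-gon, circumradius = √(r²−h²) = √(6²−1.8²) = 5.724 (perimeter = 2·24·5.724·sin(180°/24) = 35.86 mm); the r=10 sphere at (2.5, 7.5) slices to a regular 24-gon of circumradius 7.332 (√(r²−h²) with h=6.8 from center) (perimeter = 2·24·7.332·sin(180°/24) = 45.94 mm); the cube at (-4, 6) is present — its section is the full 27×20 rectangle (perimeter 94.00 mm); Merging all regions: the regions partially overlap (shared area 138.31 mm²), so the edge portions inside another operand are dropped and the merged outline is re-measured after clipping — boundary = 112.72 mm; (whole slice rotated 65° about Z — lengths, areas and connectivity unchanged). Overall, the cross-section is a single solid region. Total boundary length (outer) = 112.72 mm.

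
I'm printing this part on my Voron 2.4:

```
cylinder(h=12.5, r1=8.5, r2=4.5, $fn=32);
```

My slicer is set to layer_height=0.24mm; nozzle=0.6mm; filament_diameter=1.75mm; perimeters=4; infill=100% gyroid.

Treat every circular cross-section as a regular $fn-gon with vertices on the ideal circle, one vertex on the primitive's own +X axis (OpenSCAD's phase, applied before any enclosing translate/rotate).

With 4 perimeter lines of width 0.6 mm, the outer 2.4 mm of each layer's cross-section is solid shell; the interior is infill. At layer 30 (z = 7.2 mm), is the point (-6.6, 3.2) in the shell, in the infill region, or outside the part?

At z = 7.2 mm: the cone (r1=8.5→r2=4.5) has section circumradius 6.196 here — a regular 32-gon. Overall, the cross-section is a single solid region. The nearest boundary edge runs (-5.15, 3.44)→(-5.72, 2.37); distance from the point to it = 1.16 mm. The point is not inside any of the regions above, so it lies outside the cross-section (1.16 mm from the nearest boundary).

outside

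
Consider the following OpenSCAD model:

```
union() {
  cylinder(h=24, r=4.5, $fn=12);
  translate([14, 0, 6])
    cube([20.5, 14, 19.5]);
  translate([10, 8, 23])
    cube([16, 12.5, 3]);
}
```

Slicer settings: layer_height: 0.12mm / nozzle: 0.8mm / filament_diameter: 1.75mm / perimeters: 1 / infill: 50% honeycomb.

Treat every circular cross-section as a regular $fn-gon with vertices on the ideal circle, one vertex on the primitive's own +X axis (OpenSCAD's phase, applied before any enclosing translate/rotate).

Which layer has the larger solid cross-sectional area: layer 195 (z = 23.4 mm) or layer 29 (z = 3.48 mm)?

Layer 195 (z = 23.4): the cylinder: section is a regular 12-gon, circumradius r=4.5 (area = (12/2)·4.500²·sin(360°/12) = 60.75 mm²); the cube at (14, 0) is present — its section is the full 20.5×14 rectangle (area 287.00 mm²); the 16×12.5 cube at (10, 8) contributes its full rectangle (area 200.00 mm²); Combining (union): the regions partially overlap — summed areas 547.75 mm² minus the doubly-counted overlap 72.00 mm² gives 475.75 mm² — area = 475.75 mm². So its area = 475.75 mm². Layer 29 (z = 3.48): the r=4.5 cylinder contributes a regular 12-gon of circumradius 4.5 (area = (12/2)·4.500²·sin(360°/12) = 60.75 mm²); the cube at (14, 0) is absent (z outside [6, 25.5]); the cube at (10, 8) does not reach this height (z outside [23, 26]); Merging all regions: only the r=4.5 cylinder is present, so the union is just that shape — area = 60.75 mm². So its area = 60.75 mm². Layer 195 is larger (475.75 vs 60.75 mm²).

layer 195 (z = 23.4 mm)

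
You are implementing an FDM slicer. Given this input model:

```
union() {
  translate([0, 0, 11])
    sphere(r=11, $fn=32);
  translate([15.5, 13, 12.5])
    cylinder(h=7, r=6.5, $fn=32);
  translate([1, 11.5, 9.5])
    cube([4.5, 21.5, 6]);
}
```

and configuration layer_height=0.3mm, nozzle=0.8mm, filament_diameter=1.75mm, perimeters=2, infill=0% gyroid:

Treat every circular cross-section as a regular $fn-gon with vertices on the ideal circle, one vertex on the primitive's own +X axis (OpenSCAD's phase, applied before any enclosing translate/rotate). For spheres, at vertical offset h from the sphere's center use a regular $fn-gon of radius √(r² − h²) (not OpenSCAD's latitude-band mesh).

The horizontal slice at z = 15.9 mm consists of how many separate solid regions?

At z = 15.9 mm: the r=11 sphere slices to a regular 32-gon of circumradius 9.848 (√(r²−h²) with h=4.9 from center); the cylinder at (15.5, 13): section is a regular 32-gon, circumradius r=6.5; the cube at (1, 11.5) is not intersected at this z (z outside [9.5, 15.5]); Combining (union): the 2 present regions are separate (no shared area or edge), so areas and boundary lengths simply add and each stays a separate island — 2 connected regions. The result has 2 disconnected regions.

2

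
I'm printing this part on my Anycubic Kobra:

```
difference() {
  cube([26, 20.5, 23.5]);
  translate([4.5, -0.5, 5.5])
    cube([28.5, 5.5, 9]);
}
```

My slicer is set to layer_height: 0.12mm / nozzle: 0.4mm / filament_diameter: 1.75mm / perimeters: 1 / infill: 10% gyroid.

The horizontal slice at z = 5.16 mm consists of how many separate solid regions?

At z = 5.16 mm: the 26×20.5 cube contributes its full rectangle; the cube at (4.5, -0.5) does not reach this height (z outside [5.5, 14.5]); After the difference (first − rest): none of the subtracted shapes is present at this height, so the 26×20.5 cube is unchanged — 1 connected region. The result has 1 disconnected region.

1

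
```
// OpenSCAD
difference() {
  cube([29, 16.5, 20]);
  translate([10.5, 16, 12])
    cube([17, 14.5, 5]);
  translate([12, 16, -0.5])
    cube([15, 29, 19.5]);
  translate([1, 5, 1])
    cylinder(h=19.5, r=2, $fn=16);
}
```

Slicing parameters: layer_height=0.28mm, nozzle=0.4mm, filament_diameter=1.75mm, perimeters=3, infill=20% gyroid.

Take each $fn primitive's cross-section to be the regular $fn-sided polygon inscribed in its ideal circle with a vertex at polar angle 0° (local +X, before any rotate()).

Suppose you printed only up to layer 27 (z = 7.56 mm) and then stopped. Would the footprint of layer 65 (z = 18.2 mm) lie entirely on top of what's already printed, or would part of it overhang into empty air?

Compare the two slices. At z = 7.56: the cube is present — its section is the full 29×16.5 rectangle (area 478.50 mm²); the cube at (10.5, 16) is not intersected at this z (z outside [12, 17]); the cube at (12, 16) (footprint 15×29) is included at this height (area 435.00 mm²); the r=2 cylinder at (1, 5) contributes a regular 16-gon of circumradius 2 (area = (16/2)·2.000²·sin(360°/16) = 12.25 mm²); Subtracting the remaining from the first: starting from the 29×16.5 cube (478.50 mm²), the 15×29 cube at (12, 16) partially overlaps it — only the 7.50 mm² overlap (of its 435.00 mm²) is removed, clipping the outline; the r=2 cylinder at (1, 5) partially overlaps it — only the 9.90 mm² overlap (of its 12.25 mm²) is removed, clipping the outline — area = 461.10 mm². At z = 18.2: the 29×16.5 cube contributes its full rectangle (area 478.50 mm²); the cube at (10.5, 16) is not intersected at this z (z outside [12, 17]); the cube at (12, 16) (footprint 15×29) is included at this height (area 435.00 mm²); the cylinder at (1, 5): section is a regular 16-gon, circumradius r=2 (area = (16/2)·2.000²·sin(360°/16) = 12.25 mm²); After the difference (first − rest): starting from the 29×16.5 cube (478.50 mm²), the 15×29 cube at (12, 16) partially overlaps it — only the 7.50 mm² overlap (of its 435.00 mm²) is removed, clipping the outline; the r=2 cylinder at (1, 5) partially overlaps it — only the 9.90 mm² overlap (of its 12.25 mm²) is removed, clipping the outline — area = 461.10 mm². Checking containment: the cross-section at z = 18.2 is a subset of the cross-section at z = 7.56.

entirely on top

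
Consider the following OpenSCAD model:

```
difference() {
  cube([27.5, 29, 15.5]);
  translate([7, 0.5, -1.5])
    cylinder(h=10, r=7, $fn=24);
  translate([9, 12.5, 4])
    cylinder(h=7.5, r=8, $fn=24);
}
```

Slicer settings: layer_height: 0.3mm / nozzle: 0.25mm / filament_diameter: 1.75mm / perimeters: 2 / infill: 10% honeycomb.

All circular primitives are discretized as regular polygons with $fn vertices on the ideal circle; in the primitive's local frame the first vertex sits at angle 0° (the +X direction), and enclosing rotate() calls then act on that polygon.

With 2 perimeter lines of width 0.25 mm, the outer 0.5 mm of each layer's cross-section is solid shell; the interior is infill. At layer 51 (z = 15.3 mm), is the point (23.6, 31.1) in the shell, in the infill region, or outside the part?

outside

At z = 15.3 mm: the cube is present — its section is the full 27.5×29 rectangle; the cylinder at (7, 0.5) does not reach this height (z outside [-1.5, 8.5]); the cylinder at (9, 12.5) is absent (z outside [4, 11.5]); After the difference (first − rest): none of the subtracted shapes is present at this height, so the 27.5×29 cube is unchanged — 1 connected region. Overall, the cross-section is a single solid region. The nearest boundary edge runs (27.50, 29.00)→(0.00, 29.00); distance from the point to it = 2.10 mm. The point is not inside any of the regions above, so it lies outside the cross-section (2.10 mm from the nearest boundary).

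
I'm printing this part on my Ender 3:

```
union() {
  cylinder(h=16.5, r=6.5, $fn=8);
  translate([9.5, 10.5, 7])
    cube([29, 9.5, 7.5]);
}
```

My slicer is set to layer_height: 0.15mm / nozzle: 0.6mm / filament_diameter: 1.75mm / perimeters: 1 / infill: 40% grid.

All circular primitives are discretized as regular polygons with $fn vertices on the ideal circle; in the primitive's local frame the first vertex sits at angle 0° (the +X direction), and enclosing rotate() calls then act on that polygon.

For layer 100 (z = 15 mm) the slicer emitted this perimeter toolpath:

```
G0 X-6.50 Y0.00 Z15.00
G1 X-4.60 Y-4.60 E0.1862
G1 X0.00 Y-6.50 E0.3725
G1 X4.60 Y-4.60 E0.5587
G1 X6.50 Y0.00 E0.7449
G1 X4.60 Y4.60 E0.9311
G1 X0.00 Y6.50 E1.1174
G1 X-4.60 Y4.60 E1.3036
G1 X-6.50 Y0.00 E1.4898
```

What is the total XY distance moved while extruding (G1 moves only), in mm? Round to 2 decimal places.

Sum the Euclidean lengths of each G1 segment: total = 39.82 mm.

39.82 mm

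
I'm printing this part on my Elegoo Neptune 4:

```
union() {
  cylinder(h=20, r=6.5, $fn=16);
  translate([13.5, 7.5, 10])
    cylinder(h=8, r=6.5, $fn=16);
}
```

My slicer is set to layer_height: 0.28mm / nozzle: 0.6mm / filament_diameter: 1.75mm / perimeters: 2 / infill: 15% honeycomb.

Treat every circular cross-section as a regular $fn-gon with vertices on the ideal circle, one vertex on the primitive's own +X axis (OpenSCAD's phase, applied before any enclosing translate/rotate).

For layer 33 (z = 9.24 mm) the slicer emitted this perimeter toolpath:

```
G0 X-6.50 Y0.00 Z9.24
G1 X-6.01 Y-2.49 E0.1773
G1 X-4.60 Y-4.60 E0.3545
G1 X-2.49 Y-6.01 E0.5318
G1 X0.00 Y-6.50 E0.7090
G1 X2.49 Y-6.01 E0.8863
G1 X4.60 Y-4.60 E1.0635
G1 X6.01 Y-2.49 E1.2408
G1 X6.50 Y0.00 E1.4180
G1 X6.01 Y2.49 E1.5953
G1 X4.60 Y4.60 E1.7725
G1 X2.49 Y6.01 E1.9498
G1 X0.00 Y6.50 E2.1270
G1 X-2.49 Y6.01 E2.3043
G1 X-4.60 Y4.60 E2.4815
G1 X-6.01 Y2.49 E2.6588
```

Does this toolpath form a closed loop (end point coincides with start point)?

Start point (G0): (-6.50, 0.00). End point (last G1): the path does not return to the start — open.

no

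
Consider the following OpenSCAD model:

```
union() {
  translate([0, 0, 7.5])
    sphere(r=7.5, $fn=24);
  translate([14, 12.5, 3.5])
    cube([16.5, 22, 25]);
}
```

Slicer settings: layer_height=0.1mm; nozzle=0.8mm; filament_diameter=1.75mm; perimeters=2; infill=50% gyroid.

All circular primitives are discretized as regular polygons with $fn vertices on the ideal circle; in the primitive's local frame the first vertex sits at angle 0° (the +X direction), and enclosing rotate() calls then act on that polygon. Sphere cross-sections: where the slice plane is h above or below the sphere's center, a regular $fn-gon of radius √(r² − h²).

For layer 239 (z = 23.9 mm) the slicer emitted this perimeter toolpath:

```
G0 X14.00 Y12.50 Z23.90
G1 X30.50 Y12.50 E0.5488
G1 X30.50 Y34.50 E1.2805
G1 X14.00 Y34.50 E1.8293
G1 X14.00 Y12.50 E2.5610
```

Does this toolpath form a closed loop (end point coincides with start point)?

yes

Start point (G0): (14.00, 12.50). End point (last G1): the path returns to the start — closed.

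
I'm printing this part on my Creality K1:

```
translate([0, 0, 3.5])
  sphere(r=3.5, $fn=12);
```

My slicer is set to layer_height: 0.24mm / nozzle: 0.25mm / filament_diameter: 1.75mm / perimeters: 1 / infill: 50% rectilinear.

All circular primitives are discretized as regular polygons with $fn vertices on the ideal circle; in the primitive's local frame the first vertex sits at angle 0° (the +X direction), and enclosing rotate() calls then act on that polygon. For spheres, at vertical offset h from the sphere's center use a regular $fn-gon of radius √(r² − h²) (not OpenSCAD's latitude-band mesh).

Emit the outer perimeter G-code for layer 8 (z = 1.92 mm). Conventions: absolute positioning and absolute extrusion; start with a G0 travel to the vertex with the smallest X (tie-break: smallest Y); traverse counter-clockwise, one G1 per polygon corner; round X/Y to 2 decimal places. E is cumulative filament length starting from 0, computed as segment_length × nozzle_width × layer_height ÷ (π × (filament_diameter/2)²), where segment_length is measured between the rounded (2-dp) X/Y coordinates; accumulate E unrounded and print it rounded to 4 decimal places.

G0 X-3.12 Y0.00 Z1.92
G1 X-2.70 Y-1.56 E0.0403
G1 X-1.56 Y-2.70 E0.0805
G1 X0.00 Y-3.12 E0.1208
G1 X1.56 Y-2.70 E0.1611
G1 X2.70 Y-1.56 E0.2013
G1 X3.12 Y0.00 E0.2416
G1 X2.70 Y1.56 E0.2819
G1 X1.56 Y2.70 E0.3221
G1 X0.00 Y3.12 E0.3625
G1 X-1.56 Y2.70 E0.4028
G1 X-2.70 Y1.56 E0.4430
G1 X-3.12 Y0.00 E0.4833

At z = 1.92 mm: the sphere: section is a regular 12-gon, circumradius = √(r²−h²) = √(3.5²−1.58²) = 3.123. The outline is a single polygon with 12 vertices. Extrusion per mm of travel: 0.25 × 0.24 / (π × 0.875²) = 0.024945. Accumulating E over each segment gives final E = 0.4833.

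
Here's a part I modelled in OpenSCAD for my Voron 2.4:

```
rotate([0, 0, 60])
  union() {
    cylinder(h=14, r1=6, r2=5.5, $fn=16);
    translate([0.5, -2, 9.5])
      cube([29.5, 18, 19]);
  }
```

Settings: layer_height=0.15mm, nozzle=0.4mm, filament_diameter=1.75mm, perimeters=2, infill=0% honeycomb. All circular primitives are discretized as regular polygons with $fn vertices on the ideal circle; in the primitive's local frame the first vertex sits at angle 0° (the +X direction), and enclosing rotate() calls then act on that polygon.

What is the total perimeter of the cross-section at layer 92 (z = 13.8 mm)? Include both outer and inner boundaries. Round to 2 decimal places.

107.24 mm

At z = 13.8 mm: the cone contributes a regular 16-gon of circumradius 5.507 (interpolated between r1=6 and r2=5.5 at t=0.986) (perimeter = 2·16·5.507·sin(180°/16) = 34.38 mm); the cube at (0.5, -2) (footprint 29.5×18) is included at this height (perimeter 95.00 mm); Taking the union: the regions partially overlap (shared area 30.10 mm²), so the edge portions inside another operand are dropped and the merged outline is re-measured after clipping — boundary = 107.24 mm; (rotated 60° about Z; rotation is an isometry so areas/perimeters/island counts are preserved). Overall, the cross-section is a single solid region. Total boundary length (outer) = 107.24 mm.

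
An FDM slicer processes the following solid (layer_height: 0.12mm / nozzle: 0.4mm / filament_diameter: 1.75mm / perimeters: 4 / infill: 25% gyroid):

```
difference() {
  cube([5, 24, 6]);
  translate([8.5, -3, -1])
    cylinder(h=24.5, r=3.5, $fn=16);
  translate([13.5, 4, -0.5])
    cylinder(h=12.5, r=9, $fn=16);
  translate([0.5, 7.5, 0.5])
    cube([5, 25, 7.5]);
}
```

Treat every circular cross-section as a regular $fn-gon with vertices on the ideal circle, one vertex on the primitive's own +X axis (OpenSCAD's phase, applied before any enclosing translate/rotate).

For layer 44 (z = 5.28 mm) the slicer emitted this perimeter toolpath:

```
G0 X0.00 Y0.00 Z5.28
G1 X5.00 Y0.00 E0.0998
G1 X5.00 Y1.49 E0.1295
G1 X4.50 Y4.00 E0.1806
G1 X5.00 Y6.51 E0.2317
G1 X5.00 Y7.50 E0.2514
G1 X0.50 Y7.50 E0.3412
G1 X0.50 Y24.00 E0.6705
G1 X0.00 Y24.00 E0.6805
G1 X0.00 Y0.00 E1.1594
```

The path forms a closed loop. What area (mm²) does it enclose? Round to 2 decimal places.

Apply the shoelace formula to the sequence of (X, Y) vertices; enclosed area = 44.50 mm².

44.50 mm²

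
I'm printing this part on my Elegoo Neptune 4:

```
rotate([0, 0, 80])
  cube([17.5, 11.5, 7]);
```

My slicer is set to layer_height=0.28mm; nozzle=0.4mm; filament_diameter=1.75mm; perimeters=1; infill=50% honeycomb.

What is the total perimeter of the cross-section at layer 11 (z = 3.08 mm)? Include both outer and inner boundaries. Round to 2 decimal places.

At z = 3.08 mm: the 17.5×11.5 cube contributes its full rectangle (perimeter 58.00 mm); (whole slice rotated 80° about Z — lengths, areas and connectivity unchanged). Overall, the cross-section is a single solid region. Total boundary length (outer) = 58.00 mm.

58.00 mm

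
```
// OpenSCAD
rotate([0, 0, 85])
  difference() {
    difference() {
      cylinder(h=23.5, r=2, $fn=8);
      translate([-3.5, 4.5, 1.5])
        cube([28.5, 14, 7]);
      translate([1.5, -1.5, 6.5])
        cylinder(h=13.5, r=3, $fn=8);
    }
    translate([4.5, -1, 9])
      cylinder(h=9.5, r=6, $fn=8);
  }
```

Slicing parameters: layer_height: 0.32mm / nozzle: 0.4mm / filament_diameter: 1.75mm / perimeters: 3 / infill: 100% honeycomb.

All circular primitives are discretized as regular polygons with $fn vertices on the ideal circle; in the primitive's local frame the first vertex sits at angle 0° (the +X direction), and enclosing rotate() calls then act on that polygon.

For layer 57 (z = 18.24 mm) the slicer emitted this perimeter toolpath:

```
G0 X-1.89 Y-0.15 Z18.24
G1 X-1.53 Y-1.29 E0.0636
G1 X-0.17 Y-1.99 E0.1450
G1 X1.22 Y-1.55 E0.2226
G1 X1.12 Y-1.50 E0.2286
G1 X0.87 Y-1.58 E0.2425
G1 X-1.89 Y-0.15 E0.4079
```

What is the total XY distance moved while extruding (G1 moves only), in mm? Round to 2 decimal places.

7.67 mm

Sum the Euclidean lengths of each G1 segment: total = 7.67 mm.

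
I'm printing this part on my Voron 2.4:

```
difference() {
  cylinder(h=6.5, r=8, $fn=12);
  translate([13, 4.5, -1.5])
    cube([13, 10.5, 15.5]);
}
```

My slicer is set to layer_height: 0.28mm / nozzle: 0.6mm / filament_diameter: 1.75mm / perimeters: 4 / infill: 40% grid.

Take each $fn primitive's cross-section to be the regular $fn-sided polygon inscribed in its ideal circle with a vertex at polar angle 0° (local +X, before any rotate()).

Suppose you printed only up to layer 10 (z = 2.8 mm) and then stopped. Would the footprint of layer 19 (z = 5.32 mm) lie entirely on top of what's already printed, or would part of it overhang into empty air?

Compare the two slices. At z = 2.8: the cylinder: section is a regular 12-gon, circumradius r=8 (area = (12/2)·8.000²·sin(360°/12) = 192.00 mm²); the 13×10.5 cube at (13, 4.5) contributes its full rectangle (area 136.50 mm²); Taking the first minus the rest: starting from the r=8 cylinder (192.00 mm²), the 13×10.5 cube at (13, 4.5) misses the remaining region (no effect) — area = 192.00 mm². At z = 5.32: the cylinder: section is a regular 12-gon, circumradius r=8 (area = (12/2)·8.000²·sin(360°/12) = 192.00 mm²); the 13×10.5 cube at (13, 4.5) contributes its full rectangle (area 136.50 mm²); Taking the first minus the rest: starting from the r=8 cylinder (192.00 mm²), the 13×10.5 cube at (13, 4.5) misses the remaining region (no effect) — area = 192.00 mm². Checking containment: the cross-section at z = 5.32 is a subset of the cross-section at z = 2.8.

entirely on top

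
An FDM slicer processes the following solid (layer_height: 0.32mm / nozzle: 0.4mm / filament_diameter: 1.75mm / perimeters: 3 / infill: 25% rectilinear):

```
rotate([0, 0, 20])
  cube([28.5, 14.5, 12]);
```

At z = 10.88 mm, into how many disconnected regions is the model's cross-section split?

1

At z = 10.88 mm: the cube (footprint 28.5×14.5) is included at this height; (rotated 20° about Z; rotation is an isometry so areas/perimeters/island counts are preserved). The result has 1 disconnected region.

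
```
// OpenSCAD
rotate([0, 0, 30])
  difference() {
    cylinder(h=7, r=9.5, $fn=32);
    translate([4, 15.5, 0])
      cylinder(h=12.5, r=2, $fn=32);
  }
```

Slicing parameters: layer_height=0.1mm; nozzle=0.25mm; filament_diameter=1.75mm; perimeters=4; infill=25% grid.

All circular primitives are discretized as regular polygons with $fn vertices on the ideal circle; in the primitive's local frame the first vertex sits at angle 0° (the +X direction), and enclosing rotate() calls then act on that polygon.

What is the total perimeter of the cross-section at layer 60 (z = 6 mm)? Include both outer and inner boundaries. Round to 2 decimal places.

59.59 mm

At z = 6 mm: the r=9.5 cylinder contributes a regular 32-gon of circumradius 9.5 (perimeter = 2·32·9.500·sin(180°/32) = 59.59 mm); the cylinder at (4, 15.5): section is a regular 32-gon, circumradius r=2 (perimeter = 2·32·2.000·sin(180°/32) = 12.55 mm); Subtracting the remaining from the first: starting from the r=9.5 cylinder, the r=2 cylinder at (4, 15.5) misses the remaining region (no effect) — boundary = 59.59 mm; (whole slice rotated 30° about Z — lengths, areas and connectivity unchanged). Overall, the cross-section is a single solid region. Total boundary length (outer) = 59.59 mm.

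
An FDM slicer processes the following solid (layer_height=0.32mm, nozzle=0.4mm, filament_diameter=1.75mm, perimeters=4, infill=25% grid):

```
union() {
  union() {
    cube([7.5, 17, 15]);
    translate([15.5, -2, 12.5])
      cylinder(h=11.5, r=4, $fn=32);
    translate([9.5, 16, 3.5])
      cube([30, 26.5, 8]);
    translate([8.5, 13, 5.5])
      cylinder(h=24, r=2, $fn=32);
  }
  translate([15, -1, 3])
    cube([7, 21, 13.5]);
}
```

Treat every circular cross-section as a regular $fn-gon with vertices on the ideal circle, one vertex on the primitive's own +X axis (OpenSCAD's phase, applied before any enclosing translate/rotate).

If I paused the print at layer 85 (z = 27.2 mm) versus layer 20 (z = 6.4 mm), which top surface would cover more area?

layer 20 (z = 6.4 mm)

Layer 85 (z = 27.2): the cube does not reach this height (z outside [0, 15]); the cylinder at (15.5, -2) is absent (z outside [12.5, 24]); the cube at (9.5, 16) does not reach this height (z outside [3.5, 11.5]); the r=2 cylinder at (8.5, 13) gives a regular 32-gon of circumradius 2 (constant along its height) (area = (32/2)·2.000²·sin(360°/32) = 12.49 mm²); Merging all regions: only the r=2 cylinder at (8.5, 13) is present, so the union is just that shape — area = 12.49 mm²; the cube at (15, -1) is absent (z outside [3, 16.5]); Taking the union: only the result so far is present, so the union is just that shape — area = 12.49 mm². So its area = 12.49 mm². Layer 20 (z = 6.4): the cube is present — its section is the full 7.5×17 rectangle (area 127.50 mm²); the cylinder at (15.5, -2) does not reach this height (z outside [12.5, 24]); the cube at (9.5, 16) is present — its section is the full 30×26.5 rectangle (area 795.00 mm²); the r=2 cylinder at (8.5, 13) contributes a regular 32-gon of circumradius 2 (area = (32/2)·2.000²·sin(360°/32) = 12.49 mm²); Combining (union): the regions partially overlap — summed areas 934.99 mm² minus the doubly-counted overlap 2.43 mm² gives 932.56 mm² — area = 932.56 mm²; the cube at (15, -1) (footprint 7×21) is included at this height (area 147.00 mm²); Merging all regions: the regions partially overlap — summed areas 1079.56 mm² minus the doubly-counted overlap 28.00 mm² gives 1051.56 mm² — area = 1051.56 mm². So its area = 1051.56 mm². Layer 20 is larger (1051.56 vs 12.49 mm²).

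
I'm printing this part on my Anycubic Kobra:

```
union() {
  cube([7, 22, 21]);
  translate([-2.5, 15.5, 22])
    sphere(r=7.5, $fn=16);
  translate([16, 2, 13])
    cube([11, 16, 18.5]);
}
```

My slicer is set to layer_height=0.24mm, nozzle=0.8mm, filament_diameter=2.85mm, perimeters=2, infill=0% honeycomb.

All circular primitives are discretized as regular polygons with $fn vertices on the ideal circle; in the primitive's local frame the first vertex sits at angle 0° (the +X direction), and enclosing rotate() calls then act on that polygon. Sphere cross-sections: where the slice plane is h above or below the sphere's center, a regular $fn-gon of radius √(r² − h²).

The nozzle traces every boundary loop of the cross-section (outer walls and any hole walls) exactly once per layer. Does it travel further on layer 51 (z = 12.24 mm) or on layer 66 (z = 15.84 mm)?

layer 66 (z = 15.84 mm)

Layer 51 (z = 12.24): the cube (footprint 7×22) is included at this height (perimeter 58.00 mm); the sphere at (-2.5, 15.5) does not reach this height (|z−center|=9.760 > r=7.5); the cube at (16, 2) does not reach this height (z outside [13, 31.5]); Taking the union: only the 7×22 cube is present, so the union is just that shape — boundary = 58.00 mm. So its perimeter = 58.00 mm. Layer 66 (z = 15.84): the cube (footprint 7×22) is included at this height (perimeter 58.00 mm); the r=7.5 sphere at (-2.5, 15.5) contributes a regular 16-gon of circumradius √(7.5²−6.16²) = 4.278 (perimeter = 2·16·4.278·sin(180°/16) = 26.71 mm); the 11×16 cube at (16, 2) contributes its full rectangle (perimeter 54.00 mm); Taking the union: the regions partially overlap (shared area 8.22 mm²), so the edge portions inside another operand are dropped and the merged outline is re-measured after clipping — boundary = 124.02 mm. So its perimeter = 124.02 mm. Layer 66 is larger (124.02 vs 58.00 mm).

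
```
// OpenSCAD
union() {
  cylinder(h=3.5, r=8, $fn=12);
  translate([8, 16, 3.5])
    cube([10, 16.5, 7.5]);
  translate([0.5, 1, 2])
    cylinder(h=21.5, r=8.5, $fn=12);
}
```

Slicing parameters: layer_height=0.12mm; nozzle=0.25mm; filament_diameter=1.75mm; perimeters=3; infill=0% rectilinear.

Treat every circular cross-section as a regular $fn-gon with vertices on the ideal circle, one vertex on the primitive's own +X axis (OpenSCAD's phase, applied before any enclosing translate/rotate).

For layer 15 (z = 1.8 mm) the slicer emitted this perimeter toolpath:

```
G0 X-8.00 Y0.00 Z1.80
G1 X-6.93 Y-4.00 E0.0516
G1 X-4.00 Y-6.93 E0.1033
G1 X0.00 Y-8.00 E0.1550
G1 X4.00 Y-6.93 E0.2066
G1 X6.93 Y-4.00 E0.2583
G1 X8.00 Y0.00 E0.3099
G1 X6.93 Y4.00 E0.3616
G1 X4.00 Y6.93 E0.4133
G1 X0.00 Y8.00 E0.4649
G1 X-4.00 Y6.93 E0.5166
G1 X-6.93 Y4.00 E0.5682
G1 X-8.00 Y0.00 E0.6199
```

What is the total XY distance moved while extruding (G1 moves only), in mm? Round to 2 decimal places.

49.70 mm

Sum the Euclidean lengths of each G1 segment: total = 49.70 mm.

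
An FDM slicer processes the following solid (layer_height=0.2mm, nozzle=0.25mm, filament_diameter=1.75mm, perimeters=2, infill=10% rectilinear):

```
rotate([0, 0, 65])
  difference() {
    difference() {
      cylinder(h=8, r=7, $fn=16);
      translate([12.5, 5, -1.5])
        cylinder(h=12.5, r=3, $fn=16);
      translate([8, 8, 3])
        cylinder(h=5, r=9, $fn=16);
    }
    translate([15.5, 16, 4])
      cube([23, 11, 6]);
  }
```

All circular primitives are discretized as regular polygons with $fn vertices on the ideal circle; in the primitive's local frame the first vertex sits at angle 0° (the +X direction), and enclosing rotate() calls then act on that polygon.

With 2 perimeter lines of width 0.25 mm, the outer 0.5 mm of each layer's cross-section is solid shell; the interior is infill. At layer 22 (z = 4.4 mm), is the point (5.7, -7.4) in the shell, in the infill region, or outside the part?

At z = 4.4 mm: the r=7 cylinder contributes a regular 16-gon of circumradius 7; the cylinder at (12.5, 5): section is a regular 16-gon, circumradius r=3; the r=9 cylinder at (8, 8) contributes a regular 16-gon of circumradius 9; After the difference (first − rest): starting from the r=7 cylinder, the r=3 cylinder at (12.5, 5) misses the remaining region (no effect); the r=9 cylinder at (8, 8) partially overlaps it — only the 33.57 mm² overlap (of its 247.98 mm²) is removed, clipping the outline — 1 connected region; the 23×11 cube at (15.5, 16) contributes its full rectangle; Subtracting the remaining from the first: starting from that combined region, the 23×11 cube at (15.5, 16) misses the remaining region (no effect) — 1 connected region; (whole slice rotated 65° about Z — lengths, areas and connectivity unchanged). Overall, the cross-section is a single solid region. Undo the 65° rotation: the query point maps to (-4.298, -8.293) in the un-rotated model frame. The nearest boundary edge runs (-2.68, -6.47)→(-4.95, -4.95); distance from the point to it = 2.42 mm. The point is not inside any of the regions above, so it lies outside the cross-section (2.42 mm from the nearest boundary).

outside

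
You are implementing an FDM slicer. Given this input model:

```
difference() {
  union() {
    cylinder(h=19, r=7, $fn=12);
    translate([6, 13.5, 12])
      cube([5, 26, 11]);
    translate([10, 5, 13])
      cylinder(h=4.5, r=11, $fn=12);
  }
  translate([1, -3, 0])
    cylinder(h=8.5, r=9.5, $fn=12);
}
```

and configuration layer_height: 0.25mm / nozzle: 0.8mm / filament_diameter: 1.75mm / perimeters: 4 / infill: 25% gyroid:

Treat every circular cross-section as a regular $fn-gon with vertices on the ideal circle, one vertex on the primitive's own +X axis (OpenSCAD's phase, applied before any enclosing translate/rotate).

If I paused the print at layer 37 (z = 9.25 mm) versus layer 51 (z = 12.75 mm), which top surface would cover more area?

layer 51 (z = 12.75 mm)

Layer 37 (z = 9.25): the cylinder: section is a regular 12-gon, circumradius r=7 (area = (12/2)·7.000²·sin(360°/12) = 147.00 mm²); the cube at (6, 13.5) is absent (z outside [12, 23]); the cylinder at (10, 5) is not intersected at this z (z outside [13, 17.5]); Taking the union: only the r=7 cylinder is present, so the union is just that shape — area = 147.00 mm²; the cylinder at (1, -3) does not reach this height (z outside [0, 8.5]); Subtracting the remaining from the first: none of the subtracted shapes is present at this height, so the result so far is unchanged — area = 147.00 mm². So its area = 147.00 mm². Layer 51 (z = 12.75): the cylinder: section is a regular 12-gon, circumradius r=7 (area = (12/2)·7.000²·sin(360°/12) = 147.00 mm²); the cube at (6, 13.5) (footprint 5×26) is included at this height (area 130.00 mm²); the cylinder at (10, 5) is absent (z outside [13, 17.5]); Merging all regions: the 2 present regions are separate (no shared area or edge), so areas and boundary lengths simply add and each stays a separate island — area = 277.00 mm²; the cylinder at (1, -3) does not reach this height (z outside [0, 8.5]); After the difference (first − rest): none of the subtracted shapes is present at this height, so the result so far is unchanged — area = 277.00 mm². So its area = 277.00 mm². Layer 51 is larger (277.00 vs 147.00 mm²).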